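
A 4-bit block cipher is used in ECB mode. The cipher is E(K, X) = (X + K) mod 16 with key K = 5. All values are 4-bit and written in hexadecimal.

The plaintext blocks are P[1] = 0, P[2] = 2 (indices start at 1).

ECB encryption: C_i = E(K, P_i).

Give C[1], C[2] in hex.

C[1] = 5, C[2] = 7

C[1]: E(K, 0) = 5.
C[2]: E(K, 2) = 7.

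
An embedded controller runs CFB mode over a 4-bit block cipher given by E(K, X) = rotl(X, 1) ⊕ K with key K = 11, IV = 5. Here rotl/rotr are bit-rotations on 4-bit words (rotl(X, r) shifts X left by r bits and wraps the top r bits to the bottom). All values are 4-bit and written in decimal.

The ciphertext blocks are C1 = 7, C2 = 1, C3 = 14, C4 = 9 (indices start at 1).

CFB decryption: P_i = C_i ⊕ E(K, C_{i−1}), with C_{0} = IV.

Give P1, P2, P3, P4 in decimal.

P1: E(K, 5) = 1; 7 ⊕ 1 = 6.
P2: E(K, 7) = 5; 1 ⊕ 5 = 4.
P3: E(K, 1) = 9; 14 ⊕ 9 = 7.
P4: E(K, 14) = 6; 9 ⊕ 6 = 15.

P1 = 6, P2 = 4, P3 = 7, P4 = 15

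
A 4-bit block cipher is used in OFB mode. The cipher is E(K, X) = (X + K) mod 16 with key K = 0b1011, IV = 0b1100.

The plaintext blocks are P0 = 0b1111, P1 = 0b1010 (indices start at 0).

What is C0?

OFB encryption: S_i = E(K, S_{i−1}) with S_{−1} = IV; C_i = P_i ⊕ S_i.
C0: S = E(K, 0b1100) = 0b0111; 0b1111 ⊕ 0b0111 = 0b1000.

C0 = 0b1000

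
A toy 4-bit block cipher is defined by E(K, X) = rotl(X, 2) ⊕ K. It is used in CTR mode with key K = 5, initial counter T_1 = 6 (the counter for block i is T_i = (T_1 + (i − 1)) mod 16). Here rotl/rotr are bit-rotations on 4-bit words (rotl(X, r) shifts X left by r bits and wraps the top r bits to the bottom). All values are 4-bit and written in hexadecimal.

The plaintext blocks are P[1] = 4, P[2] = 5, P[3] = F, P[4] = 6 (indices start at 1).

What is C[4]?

CTR encryption: S_i = E(K, T_i) where T_i is the counter for block i; C_i = P_i ⊕ S_i.
C[1]: T = 6, S = E(K, T) = C; 4 ⊕ C = 8.
C[2]: T = 7, S = E(K, T) = 8; 5 ⊕ 8 = D.
C[3]: T = 8, S = E(K, T) = 7; F ⊕ 7 = 8.
C[4]: T = 9, S = E(K, T) = 3; 6 ⊕ 3 = 5.

C[4] = 5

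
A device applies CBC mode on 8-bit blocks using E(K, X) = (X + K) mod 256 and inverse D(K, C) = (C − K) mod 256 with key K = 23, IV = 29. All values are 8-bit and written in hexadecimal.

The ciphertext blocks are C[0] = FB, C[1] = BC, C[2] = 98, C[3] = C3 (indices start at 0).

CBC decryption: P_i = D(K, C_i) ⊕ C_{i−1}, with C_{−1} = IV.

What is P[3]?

P[3]: D(K, C3) = A0; A0 ⊕ 98 = 38.

P[3] = 38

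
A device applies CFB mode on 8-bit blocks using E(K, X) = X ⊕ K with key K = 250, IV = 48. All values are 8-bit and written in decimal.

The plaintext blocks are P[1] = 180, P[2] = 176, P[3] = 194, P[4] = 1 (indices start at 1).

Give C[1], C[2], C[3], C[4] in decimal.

C[1] = 126, C[2] = 52, C[3] = 12, C[4] = 247

CFB encryption: C_i = P_i ⊕ E(K, C_{i−1}), with C_{0} = IV.
C[1]: E(K, 48) = 202; 180 ⊕ 202 = 126.
C[2]: E(K, 126) = 132; 176 ⊕ 132 = 52.
C[3]: E(K, 52) = 206; 194 ⊕ 206 = 12.
C[4]: E(K, 12) = 246; 1 ⊕ 246 = 247.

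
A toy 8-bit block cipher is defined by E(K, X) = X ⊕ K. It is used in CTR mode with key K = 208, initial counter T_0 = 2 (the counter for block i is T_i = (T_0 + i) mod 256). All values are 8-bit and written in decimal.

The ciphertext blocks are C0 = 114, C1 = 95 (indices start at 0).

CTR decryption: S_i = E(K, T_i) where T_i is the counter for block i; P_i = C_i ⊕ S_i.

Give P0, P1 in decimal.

P0 = 160, P1 = 140

P0: T = 2, S = E(K, T) = 210; 114 ⊕ 210 = 160.
P1: T = 3, S = E(K, T) = 211; 95 ⊕ 211 = 140.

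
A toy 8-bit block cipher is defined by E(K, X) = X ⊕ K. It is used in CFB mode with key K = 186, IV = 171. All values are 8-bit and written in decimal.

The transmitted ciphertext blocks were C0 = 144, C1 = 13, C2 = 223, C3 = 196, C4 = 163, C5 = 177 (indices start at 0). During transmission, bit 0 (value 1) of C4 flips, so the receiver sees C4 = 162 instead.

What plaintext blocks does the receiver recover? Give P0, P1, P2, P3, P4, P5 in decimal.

CFB decryption: P_i = C_i ⊕ E(K, C_{i−1}), with C_{−1} = IV.
Only C4 changed, to 162. In CFB, a change in C_i flips the same bit in P_i and garbles P_{i+1}. Decrypting the received ciphertext:
P0: E(K, 171) = 17; 144 ⊕ 17 = 129.
P1: E(K, 144) = 42; 13 ⊕ 42 = 39.
P2: E(K, 13) = 183; 223 ⊕ 183 = 104.
P3: E(K, 223) = 101; 196 ⊕ 101 = 161.
P4: E(K, 196) = 126; 162 ⊕ 126 = 220.
P5: E(K, 162) = 24; 177 ⊕ 24 = 169.
Blocks that differ from the original plaintext: P4, P5.

P0 = 129, P1 = 39, P2 = 104, P3 = 161, P4 = 220, P5 = 169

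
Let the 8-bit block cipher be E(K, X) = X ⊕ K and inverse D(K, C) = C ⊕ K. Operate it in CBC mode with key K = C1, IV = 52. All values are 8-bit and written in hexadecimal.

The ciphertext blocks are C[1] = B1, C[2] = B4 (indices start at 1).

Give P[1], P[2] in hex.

CBC decryption: P_i = D(K, C_i) ⊕ C_{i−1}, with C_{0} = IV.
P[1]: D(K, B1) = 70; 70 ⊕ 52 = 22.
P[2]: D(K, B4) = 75; 75 ⊕ B1 = C4.

P[1] = 22, P[2] = C4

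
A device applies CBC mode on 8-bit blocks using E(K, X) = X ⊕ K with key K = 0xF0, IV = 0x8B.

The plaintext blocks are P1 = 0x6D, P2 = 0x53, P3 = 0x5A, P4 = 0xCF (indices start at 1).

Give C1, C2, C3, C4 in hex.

CBC encryption: C_i = E(K, P_i ⊕ C_{i−1}), with C_{0} = IV.
C1: P1 ⊕ 0x8B = 0xE6; E(K, 0xE6) = 0x16.
C2: P2 ⊕ 0x16 = 0x45; E(K, 0x45) = 0xB5.
C3: P3 ⊕ 0xB5 = 0xEF; E(K, 0xEF) = 0x1F.
C4: P4 ⊕ 0x1F = 0xD0; E(K, 0xD0) = 0x20.

C1 = 0x16, C2 = 0xB5, C3 = 0x1F, C4 = 0x20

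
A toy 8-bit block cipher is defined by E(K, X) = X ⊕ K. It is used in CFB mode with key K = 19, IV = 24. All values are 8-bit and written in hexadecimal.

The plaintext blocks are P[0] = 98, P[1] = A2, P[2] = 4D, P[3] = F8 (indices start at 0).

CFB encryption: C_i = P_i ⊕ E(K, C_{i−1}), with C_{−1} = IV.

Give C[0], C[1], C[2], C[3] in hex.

C[0]: E(K, 24) = 3D; 98 ⊕ 3D = A5.
C[1]: E(K, A5) = BC; A2 ⊕ BC = 1E.
C[2]: E(K, 1E) = 07; 4D ⊕ 07 = 4A.
C[3]: E(K, 4A) = 53; F8 ⊕ 53 = AB.

C[0] = A5, C[1] = 1E, C[2] = 4A, C[3] = AB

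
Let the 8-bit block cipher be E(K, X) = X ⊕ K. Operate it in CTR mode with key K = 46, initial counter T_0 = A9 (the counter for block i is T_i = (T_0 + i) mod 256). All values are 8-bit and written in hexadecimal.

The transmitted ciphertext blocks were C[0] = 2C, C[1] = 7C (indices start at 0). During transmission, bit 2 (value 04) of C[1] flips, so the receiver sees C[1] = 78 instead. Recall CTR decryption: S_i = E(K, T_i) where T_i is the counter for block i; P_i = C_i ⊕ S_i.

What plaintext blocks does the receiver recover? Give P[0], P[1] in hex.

Only C[1] changed, to 78. In CTR, a change in C_i flips the same bit in P_i only; the keystream is unaffected. Decrypting the received ciphertext:
P[0]: T = A9, S = E(K, T) = EF; 2C ⊕ EF = C3.
P[1]: T = AA, S = E(K, T) = EC; 78 ⊕ EC = 94.
Blocks that differ from the original plaintext: P[1].

P[0] = C3, P[1] = 94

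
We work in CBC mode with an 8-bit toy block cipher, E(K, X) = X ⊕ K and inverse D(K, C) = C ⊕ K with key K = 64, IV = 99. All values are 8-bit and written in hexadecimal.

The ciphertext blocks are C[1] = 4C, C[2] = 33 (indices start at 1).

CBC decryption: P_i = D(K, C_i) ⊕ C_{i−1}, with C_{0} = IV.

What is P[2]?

P[2]: D(K, 33) = 57; 57 ⊕ 4C = 1B.

P[2] = 1B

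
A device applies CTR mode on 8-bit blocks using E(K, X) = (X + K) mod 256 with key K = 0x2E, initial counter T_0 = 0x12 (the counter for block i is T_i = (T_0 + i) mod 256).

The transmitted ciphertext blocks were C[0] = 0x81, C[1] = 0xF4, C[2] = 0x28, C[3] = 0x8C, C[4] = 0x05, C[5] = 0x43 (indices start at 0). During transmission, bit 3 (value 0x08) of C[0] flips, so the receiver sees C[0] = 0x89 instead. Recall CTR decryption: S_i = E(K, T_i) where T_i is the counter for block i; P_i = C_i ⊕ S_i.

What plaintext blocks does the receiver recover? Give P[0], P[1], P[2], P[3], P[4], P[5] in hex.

P[0] = 0xC9, P[1] = 0xB5, P[2] = 0x6A, P[3] = 0xCF, P[4] = 0x41, P[5] = 0x06

Only C[0] changed, to 0x89. In CTR, a change in C_i flips the same bit in P_i only; the keystream is unaffected. Decrypting the received ciphertext:
P[0]: T = 0x12, S = E(K, T) = 0x40; 0x89 ⊕ 0x40 = 0xC9.
P[1]: T = 0x13, S = E(K, T) = 0x41; 0xF4 ⊕ 0x41 = 0xB5.
P[2]: T = 0x14, S = E(K, T) = 0x42; 0x28 ⊕ 0x42 = 0x6A.
P[3]: T = 0x15, S = E(K, T) = 0x43; 0x8C ⊕ 0x43 = 0xCF.
P[4]: T = 0x16, S = E(K, T) = 0x44; 0x05 ⊕ 0x44 = 0x41.
P[5]: T = 0x17, S = E(K, T) = 0x45; 0x43 ⊕ 0x45 = 0x06.
Blocks that differ from the original plaintext: P[0].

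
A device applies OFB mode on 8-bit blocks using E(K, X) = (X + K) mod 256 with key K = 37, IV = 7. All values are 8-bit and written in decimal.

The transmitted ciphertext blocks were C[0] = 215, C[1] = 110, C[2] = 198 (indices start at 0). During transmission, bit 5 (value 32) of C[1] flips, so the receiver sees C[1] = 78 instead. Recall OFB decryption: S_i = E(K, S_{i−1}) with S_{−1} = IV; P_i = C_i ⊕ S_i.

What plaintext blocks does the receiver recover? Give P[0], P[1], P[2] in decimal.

P[0] = 251, P[1] = 31, P[2] = 176

Only C[1] changed, to 78. In OFB, a change in C_i flips the same bit in P_i only; the keystream is unaffected. Decrypting the received ciphertext:
P[0]: S = E(K, 7) = 44; 215 ⊕ 44 = 251.
P[1]: S = E(K, 44) = 81; 78 ⊕ 81 = 31.
P[2]: S = E(K, 81) = 118; 198 ⊕ 118 = 176.
Blocks that differ from the original plaintext: P[1].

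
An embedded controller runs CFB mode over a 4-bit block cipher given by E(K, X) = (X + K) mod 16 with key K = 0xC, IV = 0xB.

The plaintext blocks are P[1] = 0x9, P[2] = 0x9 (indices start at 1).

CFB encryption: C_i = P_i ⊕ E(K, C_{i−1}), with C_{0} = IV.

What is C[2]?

C[2] = 0x3

C[1]: E(K, 0xB) = 0x7; 0x9 ⊕ 0x7 = 0xE.
C[2]: E(K, 0xE) = 0xA; 0x9 ⊕ 0xA = 0x3.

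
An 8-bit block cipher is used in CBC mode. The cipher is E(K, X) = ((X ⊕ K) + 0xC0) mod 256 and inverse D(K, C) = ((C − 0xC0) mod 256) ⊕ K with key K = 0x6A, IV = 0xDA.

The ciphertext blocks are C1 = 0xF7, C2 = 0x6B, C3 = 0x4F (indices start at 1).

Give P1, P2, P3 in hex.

P1 = 0x87, P2 = 0x36, P3 = 0x8E

CBC decryption: P_i = D(K, C_i) ⊕ C_{i−1}, with C_{0} = IV.
P1: D(K, 0xF7) = 0x5D; 0x5D ⊕ 0xDA = 0x87.
P2: D(K, 0x6B) = 0xC1; 0xC1 ⊕ 0xF7 = 0x36.
P3: D(K, 0x4F) = 0xE5; 0xE5 ⊕ 0x6B = 0x8E.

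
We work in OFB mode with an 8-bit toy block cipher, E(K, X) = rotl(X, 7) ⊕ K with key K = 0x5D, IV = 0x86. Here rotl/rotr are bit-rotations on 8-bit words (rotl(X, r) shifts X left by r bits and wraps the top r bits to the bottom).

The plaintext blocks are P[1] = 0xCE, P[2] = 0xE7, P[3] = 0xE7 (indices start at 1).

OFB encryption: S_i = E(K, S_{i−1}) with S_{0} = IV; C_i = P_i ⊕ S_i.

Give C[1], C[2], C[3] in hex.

C[1]: S = E(K, 0x86) = 0x1E; 0xCE ⊕ 0x1E = 0xD0.
C[2]: S = E(K, 0x1E) = 0x52; 0xE7 ⊕ 0x52 = 0xB5.
C[3]: S = E(K, 0x52) = 0x74; 0xE7 ⊕ 0x74 = 0x93.

C[1] = 0xD0, C[2] = 0xB5, C[3] = 0x93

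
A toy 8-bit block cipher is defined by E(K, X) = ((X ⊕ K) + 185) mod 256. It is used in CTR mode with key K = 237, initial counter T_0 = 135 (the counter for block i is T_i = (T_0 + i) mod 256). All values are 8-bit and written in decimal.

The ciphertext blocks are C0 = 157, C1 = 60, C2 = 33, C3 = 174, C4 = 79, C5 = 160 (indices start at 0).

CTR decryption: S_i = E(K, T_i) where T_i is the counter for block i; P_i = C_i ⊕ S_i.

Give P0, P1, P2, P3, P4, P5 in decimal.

P0 = 190, P1 = 34, P2 = 60, P3 = 142, P4 = 80, P5 = 186

P0: T = 135, S = E(K, T) = 35; 157 ⊕ 35 = 190.
P1: T = 136, S = E(K, T) = 30; 60 ⊕ 30 = 34.
P2: T = 137, S = E(K, T) = 29; 33 ⊕ 29 = 60.
P3: T = 138, S = E(K, T) = 32; 174 ⊕ 32 = 142.
P4: T = 139, S = E(K, T) = 31; 79 ⊕ 31 = 80.
P5: T = 140, S = E(K, T) = 26; 160 ⊕ 26 = 186.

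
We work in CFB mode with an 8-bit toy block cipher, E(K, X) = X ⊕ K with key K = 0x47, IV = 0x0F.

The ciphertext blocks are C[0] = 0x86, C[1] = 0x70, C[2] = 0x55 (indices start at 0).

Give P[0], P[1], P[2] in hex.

P[0] = 0xCE, P[1] = 0xB1, P[2] = 0x62

CFB decryption: P_i = C_i ⊕ E(K, C_{i−1}), with C_{−1} = IV.
P[0]: E(K, 0x0F) = 0x48; 0x86 ⊕ 0x48 = 0xCE.
P[1]: E(K, 0x86) = 0xC1; 0x70 ⊕ 0xC1 = 0xB1.
P[2]: E(K, 0x70) = 0x37; 0x55 ⊕ 0x37 = 0x62.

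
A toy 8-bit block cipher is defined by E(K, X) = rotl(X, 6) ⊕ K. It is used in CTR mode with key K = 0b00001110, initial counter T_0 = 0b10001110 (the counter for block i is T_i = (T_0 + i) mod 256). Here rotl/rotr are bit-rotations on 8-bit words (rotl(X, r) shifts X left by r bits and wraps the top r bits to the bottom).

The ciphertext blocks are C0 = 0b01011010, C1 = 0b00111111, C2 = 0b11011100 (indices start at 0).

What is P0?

P0 = 0b11110111

CTR decryption: S_i = E(K, T_i) where T_i is the counter for block i; P_i = C_i ⊕ S_i.
P0: T = 0b10001110, S = E(K, T) = 0b10101101; 0b01011010 ⊕ 0b10101101 = 0b11110111.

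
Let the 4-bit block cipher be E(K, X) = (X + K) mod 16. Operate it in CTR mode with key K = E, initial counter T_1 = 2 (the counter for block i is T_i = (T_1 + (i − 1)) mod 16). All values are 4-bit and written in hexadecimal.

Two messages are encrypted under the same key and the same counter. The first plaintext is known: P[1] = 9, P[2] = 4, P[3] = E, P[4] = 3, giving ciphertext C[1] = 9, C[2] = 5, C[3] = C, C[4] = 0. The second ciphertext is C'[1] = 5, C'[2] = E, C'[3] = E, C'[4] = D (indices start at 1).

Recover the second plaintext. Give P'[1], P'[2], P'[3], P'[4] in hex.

In CTR with a reused counter, both messages share the same keystream S_i, so C_i ⊕ C'_i = P_i ⊕ P'_i and thus P'_i = P_i ⊕ C_i ⊕ C'_i.
P'[1]: 9 ⊕ 9 ⊕ 5 = 5.
P'[2]: 4 ⊕ 5 ⊕ E = F.
P'[3]: E ⊕ C ⊕ E = C.
P'[4]: 3 ⊕ 0 ⊕ D = E.

P'[1] = 5, P'[2] = F, P'[3] = C, P'[4] = E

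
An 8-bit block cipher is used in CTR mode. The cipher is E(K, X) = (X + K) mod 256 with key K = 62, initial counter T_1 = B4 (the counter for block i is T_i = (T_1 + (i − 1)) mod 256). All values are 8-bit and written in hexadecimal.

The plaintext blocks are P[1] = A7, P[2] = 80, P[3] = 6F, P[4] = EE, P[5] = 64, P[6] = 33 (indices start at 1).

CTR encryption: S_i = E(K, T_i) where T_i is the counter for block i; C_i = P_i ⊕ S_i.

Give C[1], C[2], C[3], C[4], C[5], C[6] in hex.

C[1] = B1, C[2] = 97, C[3] = 77, C[4] = F7, C[5] = 7E, C[6] = 28

C[1]: T = B4, S = E(K, T) = 16; A7 ⊕ 16 = B1.
C[2]: T = B5, S = E(K, T) = 17; 80 ⊕ 17 = 97.
C[3]: T = B6, S = E(K, T) = 18; 6F ⊕ 18 = 77.
C[4]: T = B7, S = E(K, T) = 19; EE ⊕ 19 = F7.
C[5]: T = B8, S = E(K, T) = 1A; 64 ⊕ 1A = 7E.
C[6]: T = B9, S = E(K, T) = 1B; 33 ⊕ 1B = 28.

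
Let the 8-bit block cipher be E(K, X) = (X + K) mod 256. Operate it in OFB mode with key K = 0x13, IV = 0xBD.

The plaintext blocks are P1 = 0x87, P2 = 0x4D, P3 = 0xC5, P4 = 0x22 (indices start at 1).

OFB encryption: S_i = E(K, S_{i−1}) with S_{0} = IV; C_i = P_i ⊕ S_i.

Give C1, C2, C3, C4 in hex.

C1 = 0x57, C2 = 0xAE, C3 = 0x33, C4 = 0x2B

C1: S = E(K, 0xBD) = 0xD0; 0x87 ⊕ 0xD0 = 0x57.
C2: S = E(K, 0xD0) = 0xE3; 0x4D ⊕ 0xE3 = 0xAE.
C3: S = E(K, 0xE3) = 0xF6; 0xC5 ⊕ 0xF6 = 0x33.
C4: S = E(K, 0xF6) = 0x09; 0x22 ⊕ 0x09 = 0x2B.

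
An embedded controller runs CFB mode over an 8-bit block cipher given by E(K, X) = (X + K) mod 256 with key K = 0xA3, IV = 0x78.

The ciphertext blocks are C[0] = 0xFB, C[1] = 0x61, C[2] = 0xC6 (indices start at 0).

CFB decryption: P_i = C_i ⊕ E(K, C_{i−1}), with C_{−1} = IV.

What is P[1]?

P[1] = 0xFF

P[1]: E(K, 0xFB) = 0x9E; 0x61 ⊕ 0x9E = 0xFF.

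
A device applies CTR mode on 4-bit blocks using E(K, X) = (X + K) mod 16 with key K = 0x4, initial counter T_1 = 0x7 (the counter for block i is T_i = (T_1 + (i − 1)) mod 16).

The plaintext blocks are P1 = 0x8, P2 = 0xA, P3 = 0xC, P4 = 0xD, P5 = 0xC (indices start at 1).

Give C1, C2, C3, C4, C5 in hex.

C1 = 0x3, C2 = 0x6, C3 = 0x1, C4 = 0x3, C5 = 0x3

CTR encryption: S_i = E(K, T_i) where T_i is the counter for block i; C_i = P_i ⊕ S_i.
C1: T = 0x7, S = E(K, T) = 0xB; 0x8 ⊕ 0xB = 0x3.
C2: T = 0x8, S = E(K, T) = 0xC; 0xA ⊕ 0xC = 0x6.
C3: T = 0x9, S = E(K, T) = 0xD; 0xC ⊕ 0xD = 0x1.
C4: T = 0xA, S = E(K, T) = 0xE; 0xD ⊕ 0xE = 0x3.
C5: T = 0xB, S = E(K, T) = 0xF; 0xC ⊕ 0xF = 0x3.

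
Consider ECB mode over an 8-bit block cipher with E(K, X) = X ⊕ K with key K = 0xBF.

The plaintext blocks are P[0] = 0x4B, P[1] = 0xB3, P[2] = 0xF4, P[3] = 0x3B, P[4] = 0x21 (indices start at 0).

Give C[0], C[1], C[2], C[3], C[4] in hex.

ECB encryption: C_i = E(K, P_i).
C[0]: E(K, 0x4B) = 0xF4.
C[1]: E(K, 0xB3) = 0x0C.
C[2]: E(K, 0xF4) = 0x4B.
C[3]: E(K, 0x3B) = 0x84.
C[4]: E(K, 0x21) = 0x9E.

C[0] = 0xF4, C[1] = 0x0C, C[2] = 0x4B, C[3] = 0x84, C[4] = 0x9E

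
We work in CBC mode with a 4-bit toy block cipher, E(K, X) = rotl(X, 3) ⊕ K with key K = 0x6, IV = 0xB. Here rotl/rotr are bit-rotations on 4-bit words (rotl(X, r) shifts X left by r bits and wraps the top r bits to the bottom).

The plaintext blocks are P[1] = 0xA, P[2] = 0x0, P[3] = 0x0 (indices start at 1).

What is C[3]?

C[3] = 0xE

CBC encryption: C_i = E(K, P_i ⊕ C_{i−1}), with C_{0} = IV.
C[1]: P[1] ⊕ 0xB = 0x1; E(K, 0x1) = 0xE.
C[2]: P[2] ⊕ 0xE = 0xE; E(K, 0xE) = 0x1.
C[3]: P[3] ⊕ 0x1 = 0x1; E(K, 0x1) = 0xE.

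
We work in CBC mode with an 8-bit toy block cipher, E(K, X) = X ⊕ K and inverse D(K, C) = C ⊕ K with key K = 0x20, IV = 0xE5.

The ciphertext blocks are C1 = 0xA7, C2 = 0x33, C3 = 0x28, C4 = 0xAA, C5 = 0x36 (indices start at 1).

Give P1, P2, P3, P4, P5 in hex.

CBC decryption: P_i = D(K, C_i) ⊕ C_{i−1}, with C_{0} = IV.
P1: D(K, 0xA7) = 0x87; 0x87 ⊕ 0xE5 = 0x62.
P2: D(K, 0x33) = 0x13; 0x13 ⊕ 0xA7 = 0xB4.
P3: D(K, 0x28) = 0x08; 0x08 ⊕ 0x33 = 0x3B.
P4: D(K, 0xAA) = 0x8A; 0x8A ⊕ 0x28 = 0xA2.
P5: D(K, 0x36) = 0x16; 0x16 ⊕ 0xAA = 0xBC.

P1 = 0x62, P2 = 0xB4, P3 = 0x3B, P4 = 0xA2, P5 = 0xBC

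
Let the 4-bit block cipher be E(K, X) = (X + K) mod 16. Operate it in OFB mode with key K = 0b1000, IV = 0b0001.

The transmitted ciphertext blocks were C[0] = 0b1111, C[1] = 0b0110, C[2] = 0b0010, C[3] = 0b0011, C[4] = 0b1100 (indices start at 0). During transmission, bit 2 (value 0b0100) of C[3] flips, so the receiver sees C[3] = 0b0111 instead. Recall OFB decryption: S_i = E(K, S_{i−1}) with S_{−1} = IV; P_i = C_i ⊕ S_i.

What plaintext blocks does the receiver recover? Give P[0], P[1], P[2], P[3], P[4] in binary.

Only C[3] changed, to 0b0111. In OFB, a change in C_i flips the same bit in P_i only; the keystream is unaffected. Decrypting the received ciphertext:
P[0]: S = E(K, 0b0001) = 0b1001; 0b1111 ⊕ 0b1001 = 0b0110.
P[1]: S = E(K, 0b1001) = 0b0001; 0b0110 ⊕ 0b0001 = 0b0111.
P[2]: S = E(K, 0b0001) = 0b1001; 0b0010 ⊕ 0b1001 = 0b1011.
P[3]: S = E(K, 0b1001) = 0b0001; 0b0111 ⊕ 0b0001 = 0b0110.
P[4]: S = E(K, 0b0001) = 0b1001; 0b1100 ⊕ 0b1001 = 0b0101.
Blocks that differ from the original plaintext: P[3].

P[0] = 0b0110, P[1] = 0b0111, P[2] = 0b1011, P[3] = 0b0110, P[4] = 0b0101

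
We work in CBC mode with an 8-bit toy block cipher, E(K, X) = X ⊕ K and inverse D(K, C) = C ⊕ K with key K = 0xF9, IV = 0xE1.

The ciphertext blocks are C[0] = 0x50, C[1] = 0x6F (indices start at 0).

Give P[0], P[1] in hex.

CBC decryption: P_i = D(K, C_i) ⊕ C_{i−1}, with C_{−1} = IV.
P[0]: D(K, 0x50) = 0xA9; 0xA9 ⊕ 0xE1 = 0x48.
P[1]: D(K, 0x6F) = 0x96; 0x96 ⊕ 0x50 = 0xC6.

P[0] = 0x48, P[1] = 0xC6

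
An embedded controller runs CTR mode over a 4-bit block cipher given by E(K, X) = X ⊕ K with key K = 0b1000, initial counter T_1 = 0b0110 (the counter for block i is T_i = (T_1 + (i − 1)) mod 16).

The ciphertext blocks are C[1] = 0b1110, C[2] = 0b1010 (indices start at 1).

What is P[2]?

P[2] = 0b0101

CTR decryption: S_i = E(K, T_i) where T_i is the counter for block i; P_i = C_i ⊕ S_i.
P[2]: T = 0b0111, S = E(K, T) = 0b1111; 0b1010 ⊕ 0b1111 = 0b0101.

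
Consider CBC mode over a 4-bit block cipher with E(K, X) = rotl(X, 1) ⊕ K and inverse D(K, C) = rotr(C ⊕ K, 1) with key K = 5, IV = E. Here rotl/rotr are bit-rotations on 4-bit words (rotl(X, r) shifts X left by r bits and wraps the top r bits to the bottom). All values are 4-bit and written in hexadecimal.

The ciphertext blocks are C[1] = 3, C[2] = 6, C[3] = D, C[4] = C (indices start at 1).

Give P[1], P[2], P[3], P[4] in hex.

CBC decryption: P_i = D(K, C_i) ⊕ C_{i−1}, with C_{0} = IV.
P[1]: D(K, 3) = 3; 3 ⊕ E = D.
P[2]: D(K, 6) = 9; 9 ⊕ 3 = A.
P[3]: D(K, D) = 4; 4 ⊕ 6 = 2.
P[4]: D(K, C) = C; C ⊕ D = 1.

P[1] = D, P[2] = A, P[3] = 2, P[4] = 1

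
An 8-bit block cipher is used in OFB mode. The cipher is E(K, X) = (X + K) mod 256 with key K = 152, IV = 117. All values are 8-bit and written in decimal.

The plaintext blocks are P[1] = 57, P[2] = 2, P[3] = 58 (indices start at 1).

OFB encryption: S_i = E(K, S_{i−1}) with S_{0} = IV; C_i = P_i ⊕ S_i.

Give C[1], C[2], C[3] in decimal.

C[1]: S = E(K, 117) = 13; 57 ⊕ 13 = 52.
C[2]: S = E(K, 13) = 165; 2 ⊕ 165 = 167.
C[3]: S = E(K, 165) = 61; 58 ⊕ 61 = 7.

C[1] = 52, C[2] = 167, C[3] = 7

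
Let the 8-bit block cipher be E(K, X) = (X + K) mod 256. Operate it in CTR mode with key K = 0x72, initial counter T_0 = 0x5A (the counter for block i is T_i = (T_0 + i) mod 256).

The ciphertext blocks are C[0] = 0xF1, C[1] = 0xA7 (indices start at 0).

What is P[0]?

CTR decryption: S_i = E(K, T_i) where T_i is the counter for block i; P_i = C_i ⊕ S_i.
P[0]: T = 0x5A, S = E(K, T) = 0xCC; 0xF1 ⊕ 0xCC = 0x3D.

P[0] = 0x3D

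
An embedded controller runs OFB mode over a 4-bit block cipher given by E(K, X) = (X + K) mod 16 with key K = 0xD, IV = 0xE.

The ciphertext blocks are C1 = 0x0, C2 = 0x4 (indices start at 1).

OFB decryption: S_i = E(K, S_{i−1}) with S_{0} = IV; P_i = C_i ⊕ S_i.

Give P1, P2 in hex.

P1 = 0xB, P2 = 0xC

P1: S = E(K, 0xE) = 0xB; 0x0 ⊕ 0xB = 0xB.
P2: S = E(K, 0xB) = 0x8; 0x4 ⊕ 0x8 = 0xC.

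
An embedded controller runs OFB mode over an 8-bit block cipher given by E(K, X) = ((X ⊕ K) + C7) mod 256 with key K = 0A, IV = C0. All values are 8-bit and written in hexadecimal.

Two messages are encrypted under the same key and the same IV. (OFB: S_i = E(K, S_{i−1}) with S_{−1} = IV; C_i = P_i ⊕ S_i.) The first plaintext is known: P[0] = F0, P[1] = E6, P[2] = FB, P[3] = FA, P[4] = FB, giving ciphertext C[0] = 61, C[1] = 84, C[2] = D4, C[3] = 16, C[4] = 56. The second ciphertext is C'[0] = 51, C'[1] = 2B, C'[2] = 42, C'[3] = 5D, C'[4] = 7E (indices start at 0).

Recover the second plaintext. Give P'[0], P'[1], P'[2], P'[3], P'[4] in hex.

P'[0] = C0, P'[1] = 49, P'[2] = 6D, P'[3] = B1, P'[4] = D3

In OFB with a reused IV, both messages share the same keystream S_i, so C_i ⊕ C'_i = P_i ⊕ P'_i and thus P'_i = P_i ⊕ C_i ⊕ C'_i.
P'[0]: F0 ⊕ 61 ⊕ 51 = C0.
P'[1]: E6 ⊕ 84 ⊕ 2B = 49.
P'[2]: FB ⊕ D4 ⊕ 42 = 6D.
P'[3]: FA ⊕ 16 ⊕ 5D = B1.
P'[4]: FB ⊕ 56 ⊕ 7E = D3.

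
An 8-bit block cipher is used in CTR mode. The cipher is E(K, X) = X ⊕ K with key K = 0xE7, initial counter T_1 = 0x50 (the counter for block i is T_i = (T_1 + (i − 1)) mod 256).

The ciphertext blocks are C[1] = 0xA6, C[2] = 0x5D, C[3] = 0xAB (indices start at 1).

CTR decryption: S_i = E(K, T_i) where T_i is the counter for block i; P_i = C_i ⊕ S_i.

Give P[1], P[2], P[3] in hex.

P[1]: T = 0x50, S = E(K, T) = 0xB7; 0xA6 ⊕ 0xB7 = 0x11.
P[2]: T = 0x51, S = E(K, T) = 0xB6; 0x5D ⊕ 0xB6 = 0xEB.
P[3]: T = 0x52, S = E(K, T) = 0xB5; 0xAB ⊕ 0xB5 = 0x1E.

P[1] = 0x11, P[2] = 0xEB, P[3] = 0x1E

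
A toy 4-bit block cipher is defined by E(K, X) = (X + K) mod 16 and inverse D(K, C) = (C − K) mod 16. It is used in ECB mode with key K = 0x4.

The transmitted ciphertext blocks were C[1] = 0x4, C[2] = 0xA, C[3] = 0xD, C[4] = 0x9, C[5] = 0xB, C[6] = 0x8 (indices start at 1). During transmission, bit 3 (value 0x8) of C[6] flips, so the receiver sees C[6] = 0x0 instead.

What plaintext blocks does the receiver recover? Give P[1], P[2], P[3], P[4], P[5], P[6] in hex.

P[1] = 0x0, P[2] = 0x6, P[3] = 0x9, P[4] = 0x5, P[5] = 0x7, P[6] = 0xC

ECB decryption: P_i = D(K, C_i).
Only C[6] changed, to 0x0. In ECB, a change in C_i affects only P_i. Decrypting the received ciphertext:
P[1]: D(K, 0x4) = 0x0.
P[2]: D(K, 0xA) = 0x6.
P[3]: D(K, 0xD) = 0x9.
P[4]: D(K, 0x9) = 0x5.
P[5]: D(K, 0xB) = 0x7.
P[6]: D(K, 0x0) = 0xC.
Blocks that differ from the original plaintext: P[6].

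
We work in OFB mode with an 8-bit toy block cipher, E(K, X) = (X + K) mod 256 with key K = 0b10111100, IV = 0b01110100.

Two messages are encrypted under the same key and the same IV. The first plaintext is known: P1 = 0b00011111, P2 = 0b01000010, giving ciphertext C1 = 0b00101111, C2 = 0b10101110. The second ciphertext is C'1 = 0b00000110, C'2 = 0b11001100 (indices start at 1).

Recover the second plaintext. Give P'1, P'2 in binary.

P'1 = 0b00110110, P'2 = 0b00100000

In OFB with a reused IV, both messages share the same keystream S_i, so C_i ⊕ C'_i = P_i ⊕ P'_i and thus P'_i = P_i ⊕ C_i ⊕ C'_i.
P'1: 0b00011111 ⊕ 0b00101111 ⊕ 0b00000110 = 0b00110110.
P'2: 0b01000010 ⊕ 0b10101110 ⊕ 0b11001100 = 0b00100000.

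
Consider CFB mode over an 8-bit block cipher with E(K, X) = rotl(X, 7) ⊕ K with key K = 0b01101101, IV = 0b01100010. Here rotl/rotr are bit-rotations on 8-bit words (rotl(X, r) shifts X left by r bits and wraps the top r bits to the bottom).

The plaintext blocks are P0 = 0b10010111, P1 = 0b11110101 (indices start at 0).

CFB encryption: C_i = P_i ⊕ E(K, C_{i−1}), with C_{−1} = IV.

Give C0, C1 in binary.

C0: E(K, 0b01100010) = 0b01011100; 0b10010111 ⊕ 0b01011100 = 0b11001011.
C1: E(K, 0b11001011) = 0b10001000; 0b11110101 ⊕ 0b10001000 = 0b01111101.

C0 = 0b11001011, C1 = 0b01111101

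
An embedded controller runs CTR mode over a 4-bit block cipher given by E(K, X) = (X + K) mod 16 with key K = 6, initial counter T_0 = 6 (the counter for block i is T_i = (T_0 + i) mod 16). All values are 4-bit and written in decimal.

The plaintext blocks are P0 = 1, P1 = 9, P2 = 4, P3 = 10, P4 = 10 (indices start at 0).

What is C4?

CTR encryption: S_i = E(K, T_i) where T_i is the counter for block i; C_i = P_i ⊕ S_i.
C0: T = 6, S = E(K, T) = 12; 1 ⊕ 12 = 13.
C1: T = 7, S = E(K, T) = 13; 9 ⊕ 13 = 4.
C2: T = 8, S = E(K, T) = 14; 4 ⊕ 14 = 10.
C3: T = 9, S = E(K, T) = 15; 10 ⊕ 15 = 5.
C4: T = 10, S = E(K, T) = 0; 10 ⊕ 0 = 10.

C4 = 10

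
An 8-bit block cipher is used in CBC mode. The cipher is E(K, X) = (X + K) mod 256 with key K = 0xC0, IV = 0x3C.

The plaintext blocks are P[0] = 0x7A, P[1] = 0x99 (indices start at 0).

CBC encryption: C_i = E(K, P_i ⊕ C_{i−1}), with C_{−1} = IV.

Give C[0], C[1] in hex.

C[0] = 0x06, C[1] = 0x5F

C[0]: P[0] ⊕ 0x3C = 0x46; E(K, 0x46) = 0x06.
C[1]: P[1] ⊕ 0x06 = 0x9F; E(K, 0x9F) = 0x5F.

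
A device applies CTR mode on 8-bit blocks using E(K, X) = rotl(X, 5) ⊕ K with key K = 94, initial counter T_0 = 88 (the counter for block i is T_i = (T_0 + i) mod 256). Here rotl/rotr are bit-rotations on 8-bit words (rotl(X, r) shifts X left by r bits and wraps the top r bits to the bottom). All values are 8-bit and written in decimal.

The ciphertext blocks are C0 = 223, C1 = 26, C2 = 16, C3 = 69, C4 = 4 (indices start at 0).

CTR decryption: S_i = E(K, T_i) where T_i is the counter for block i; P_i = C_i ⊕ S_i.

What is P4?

P4: T = 92, S = E(K, T) = 213; 4 ⊕ 213 = 209.

P4 = 209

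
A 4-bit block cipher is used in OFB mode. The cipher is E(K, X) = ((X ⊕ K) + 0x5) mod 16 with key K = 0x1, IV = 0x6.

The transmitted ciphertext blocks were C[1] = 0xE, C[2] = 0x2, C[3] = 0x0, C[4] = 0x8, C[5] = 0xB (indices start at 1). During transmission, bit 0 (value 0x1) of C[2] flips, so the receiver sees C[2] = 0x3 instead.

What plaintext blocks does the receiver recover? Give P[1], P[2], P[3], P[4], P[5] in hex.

P[1] = 0x2, P[2] = 0x1, P[3] = 0x8, P[4] = 0x6, P[5] = 0xF

OFB decryption: S_i = E(K, S_{i−1}) with S_{0} = IV; P_i = C_i ⊕ S_i.
Only C[2] changed, to 0x3. In OFB, a change in C_i flips the same bit in P_i only; the keystream is unaffected. Decrypting the received ciphertext:
P[1]: S = E(K, 0x6) = 0xC; 0xE ⊕ 0xC = 0x2.
P[2]: S = E(K, 0xC) = 0x2; 0x3 ⊕ 0x2 = 0x1.
P[3]: S = E(K, 0x2) = 0x8; 0x0 ⊕ 0x8 = 0x8.
P[4]: S = E(K, 0x8) = 0xE; 0x8 ⊕ 0xE = 0x6.
P[5]: S = E(K, 0xE) = 0x4; 0xB ⊕ 0x4 = 0xF.
Blocks that differ from the original plaintext: P[2].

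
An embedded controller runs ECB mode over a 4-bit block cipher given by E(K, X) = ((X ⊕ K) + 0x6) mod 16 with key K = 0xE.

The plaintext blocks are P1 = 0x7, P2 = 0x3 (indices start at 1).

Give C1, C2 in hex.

C1 = 0xF, C2 = 0x3

ECB encryption: C_i = E(K, P_i).
C1: E(K, 0x7) = 0xF.
C2: E(K, 0x3) = 0x3.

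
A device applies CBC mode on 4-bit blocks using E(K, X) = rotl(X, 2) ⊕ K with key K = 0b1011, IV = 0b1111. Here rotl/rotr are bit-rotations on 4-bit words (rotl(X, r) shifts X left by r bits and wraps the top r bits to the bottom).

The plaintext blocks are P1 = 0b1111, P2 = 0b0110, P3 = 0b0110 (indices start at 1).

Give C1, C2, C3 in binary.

C1 = 0b1011, C2 = 0b1100, C3 = 0b0001

CBC encryption: C_i = E(K, P_i ⊕ C_{i−1}), with C_{0} = IV.
C1: P1 ⊕ 0b1111 = 0b0000; E(K, 0b0000) = 0b1011.
C2: P2 ⊕ 0b1011 = 0b1101; E(K, 0b1101) = 0b1100.
C3: P3 ⊕ 0b1100 = 0b1010; E(K, 0b1010) = 0b0001.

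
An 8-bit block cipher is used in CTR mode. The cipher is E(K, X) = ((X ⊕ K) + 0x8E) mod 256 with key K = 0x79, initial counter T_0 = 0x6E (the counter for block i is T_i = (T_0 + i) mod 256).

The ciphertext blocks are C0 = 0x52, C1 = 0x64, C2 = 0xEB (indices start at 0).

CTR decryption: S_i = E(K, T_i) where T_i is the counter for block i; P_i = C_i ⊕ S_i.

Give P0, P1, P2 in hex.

P0 = 0xF7, P1 = 0xC0, P2 = 0x7C

P0: T = 0x6E, S = E(K, T) = 0xA5; 0x52 ⊕ 0xA5 = 0xF7.
P1: T = 0x6F, S = E(K, T) = 0xA4; 0x64 ⊕ 0xA4 = 0xC0.
P2: T = 0x70, S = E(K, T) = 0x97; 0xEB ⊕ 0x97 = 0x7C.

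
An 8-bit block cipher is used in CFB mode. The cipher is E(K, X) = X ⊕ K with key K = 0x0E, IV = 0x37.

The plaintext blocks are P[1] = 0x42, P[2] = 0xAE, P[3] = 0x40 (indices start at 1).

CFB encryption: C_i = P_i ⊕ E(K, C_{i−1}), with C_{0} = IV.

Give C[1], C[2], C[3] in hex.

C[1]: E(K, 0x37) = 0x39; 0x42 ⊕ 0x39 = 0x7B.
C[2]: E(K, 0x7B) = 0x75; 0xAE ⊕ 0x75 = 0xDB.
C[3]: E(K, 0xDB) = 0xD5; 0x40 ⊕ 0xD5 = 0x95.

C[1] = 0x7B, C[2] = 0xDB, C[3] = 0x95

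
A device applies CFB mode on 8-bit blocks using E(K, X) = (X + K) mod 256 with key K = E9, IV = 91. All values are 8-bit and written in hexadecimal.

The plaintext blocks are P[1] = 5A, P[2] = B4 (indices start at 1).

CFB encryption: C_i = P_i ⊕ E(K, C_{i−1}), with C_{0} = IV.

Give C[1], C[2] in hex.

C[1]: E(K, 91) = 7A; 5A ⊕ 7A = 20.
C[2]: E(K, 20) = 09; B4 ⊕ 09 = BD.

C[1] = 20, C[2] = BD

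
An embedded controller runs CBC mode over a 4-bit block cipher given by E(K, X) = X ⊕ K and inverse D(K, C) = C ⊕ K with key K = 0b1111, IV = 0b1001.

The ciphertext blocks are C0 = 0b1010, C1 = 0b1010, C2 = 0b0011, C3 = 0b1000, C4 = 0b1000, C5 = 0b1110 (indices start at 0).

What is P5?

CBC decryption: P_i = D(K, C_i) ⊕ C_{i−1}, with C_{−1} = IV.
P5: D(K, 0b1110) = 0b0001; 0b0001 ⊕ 0b1000 = 0b1001.

P5 = 0b1001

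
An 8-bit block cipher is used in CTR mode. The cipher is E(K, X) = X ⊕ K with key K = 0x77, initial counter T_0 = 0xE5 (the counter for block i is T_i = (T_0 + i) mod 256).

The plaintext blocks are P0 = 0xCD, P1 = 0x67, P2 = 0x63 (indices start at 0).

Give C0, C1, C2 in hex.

CTR encryption: S_i = E(K, T_i) where T_i is the counter for block i; C_i = P_i ⊕ S_i.
C0: T = 0xE5, S = E(K, T) = 0x92; 0xCD ⊕ 0x92 = 0x5F.
C1: T = 0xE6, S = E(K, T) = 0x91; 0x67 ⊕ 0x91 = 0xF6.
C2: T = 0xE7, S = E(K, T) = 0x90; 0x63 ⊕ 0x90 = 0xF3.

C0 = 0x5F, C1 = 0xF6, C2 = 0xF3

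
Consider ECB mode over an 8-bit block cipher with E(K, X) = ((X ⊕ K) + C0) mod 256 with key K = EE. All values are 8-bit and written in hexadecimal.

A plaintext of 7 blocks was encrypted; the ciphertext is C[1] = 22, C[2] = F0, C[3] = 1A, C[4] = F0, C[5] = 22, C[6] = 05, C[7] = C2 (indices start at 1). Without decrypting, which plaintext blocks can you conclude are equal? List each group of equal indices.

ECB encrypts each block independently with the same key, so equal ciphertext blocks imply equal plaintext blocks.
C[1] = C[5] = 22, so P[1] = P[5].
C[2] = C[4] = F0, so P[2] = P[4].

P[1] = P[5]; P[2] = P[4]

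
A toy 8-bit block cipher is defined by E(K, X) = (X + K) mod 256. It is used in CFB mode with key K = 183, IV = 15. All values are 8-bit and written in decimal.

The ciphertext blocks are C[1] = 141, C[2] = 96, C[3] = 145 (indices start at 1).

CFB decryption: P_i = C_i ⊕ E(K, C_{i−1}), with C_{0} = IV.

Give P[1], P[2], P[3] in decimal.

P[1] = 75, P[2] = 36, P[3] = 134

P[1]: E(K, 15) = 198; 141 ⊕ 198 = 75.
P[2]: E(K, 141) = 68; 96 ⊕ 68 = 36.
P[3]: E(K, 96) = 23; 145 ⊕ 23 = 134.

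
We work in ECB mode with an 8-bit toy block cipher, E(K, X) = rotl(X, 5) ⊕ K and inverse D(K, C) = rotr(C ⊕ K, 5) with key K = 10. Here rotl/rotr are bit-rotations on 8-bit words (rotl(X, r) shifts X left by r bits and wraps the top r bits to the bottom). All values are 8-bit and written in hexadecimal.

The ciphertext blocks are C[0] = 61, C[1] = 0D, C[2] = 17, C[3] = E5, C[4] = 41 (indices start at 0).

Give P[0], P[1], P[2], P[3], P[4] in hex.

ECB decryption: P_i = D(K, C_i).
P[0]: D(K, 61) = 8B.
P[1]: D(K, 0D) = E8.
P[2]: D(K, 17) = 38.
P[3]: D(K, E5) = AF.
P[4]: D(K, 41) = 8A.

P[0] = 8B, P[1] = E8, P[2] = 38, P[3] = AF, P[4] = 8A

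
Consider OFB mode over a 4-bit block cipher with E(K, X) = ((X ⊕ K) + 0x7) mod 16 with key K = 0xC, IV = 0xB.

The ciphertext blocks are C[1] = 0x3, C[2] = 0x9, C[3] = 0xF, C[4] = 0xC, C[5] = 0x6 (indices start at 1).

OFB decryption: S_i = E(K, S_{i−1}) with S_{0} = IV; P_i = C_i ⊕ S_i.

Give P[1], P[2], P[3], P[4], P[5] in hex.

P[1]: S = E(K, 0xB) = 0xE; 0x3 ⊕ 0xE = 0xD.
P[2]: S = E(K, 0xE) = 0x9; 0x9 ⊕ 0x9 = 0x0.
P[3]: S = E(K, 0x9) = 0xC; 0xF ⊕ 0xC = 0x3.
P[4]: S = E(K, 0xC) = 0x7; 0xC ⊕ 0x7 = 0xB.
P[5]: S = E(K, 0x7) = 0x2; 0x6 ⊕ 0x2 = 0x4.

P[1] = 0xD, P[2] = 0x0, P[3] = 0x3, P[4] = 0xB, P[5] = 0x4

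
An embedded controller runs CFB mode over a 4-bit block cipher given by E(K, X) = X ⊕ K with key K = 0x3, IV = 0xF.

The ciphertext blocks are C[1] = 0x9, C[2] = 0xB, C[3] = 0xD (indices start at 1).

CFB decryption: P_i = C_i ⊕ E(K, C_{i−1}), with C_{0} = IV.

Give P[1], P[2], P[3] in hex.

P[1]: E(K, 0xF) = 0xC; 0x9 ⊕ 0xC = 0x5.
P[2]: E(K, 0x9) = 0xA; 0xB ⊕ 0xA = 0x1.
P[3]: E(K, 0xB) = 0x8; 0xD ⊕ 0x8 = 0x5.

P[1] = 0x5, P[2] = 0x1, P[3] = 0x5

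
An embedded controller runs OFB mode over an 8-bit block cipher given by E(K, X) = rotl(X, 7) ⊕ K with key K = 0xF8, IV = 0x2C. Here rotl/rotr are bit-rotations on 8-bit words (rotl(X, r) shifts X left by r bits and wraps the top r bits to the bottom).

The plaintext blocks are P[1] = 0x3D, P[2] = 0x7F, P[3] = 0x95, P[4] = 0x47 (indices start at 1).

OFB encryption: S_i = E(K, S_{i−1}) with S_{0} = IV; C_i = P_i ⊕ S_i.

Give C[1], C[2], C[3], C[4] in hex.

C[1] = 0xD3, C[2] = 0xF0, C[3] = 0xAA, C[4] = 0x20

C[1]: S = E(K, 0x2C) = 0xEE; 0x3D ⊕ 0xEE = 0xD3.
C[2]: S = E(K, 0xEE) = 0x8F; 0x7F ⊕ 0x8F = 0xF0.
C[3]: S = E(K, 0x8F) = 0x3F; 0x95 ⊕ 0x3F = 0xAA.
C[4]: S = E(K, 0x3F) = 0x67; 0x47 ⊕ 0x67 = 0x20.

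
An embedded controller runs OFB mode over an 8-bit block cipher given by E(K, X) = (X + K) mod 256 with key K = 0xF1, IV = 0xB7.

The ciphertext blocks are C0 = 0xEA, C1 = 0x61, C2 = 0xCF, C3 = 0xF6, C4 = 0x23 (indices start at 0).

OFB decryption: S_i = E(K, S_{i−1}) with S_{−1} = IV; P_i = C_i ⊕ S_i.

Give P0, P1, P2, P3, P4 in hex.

P0 = 0x42, P1 = 0xF8, P2 = 0x45, P3 = 0x8D, P4 = 0x4F

P0: S = E(K, 0xB7) = 0xA8; 0xEA ⊕ 0xA8 = 0x42.
P1: S = E(K, 0xA8) = 0x99; 0x61 ⊕ 0x99 = 0xF8.
P2: S = E(K, 0x99) = 0x8A; 0xCF ⊕ 0x8A = 0x45.
P3: S = E(K, 0x8A) = 0x7B; 0xF6 ⊕ 0x7B = 0x8D.
P4: S = E(K, 0x7B) = 0x6C; 0x23 ⊕ 0x6C = 0x4F.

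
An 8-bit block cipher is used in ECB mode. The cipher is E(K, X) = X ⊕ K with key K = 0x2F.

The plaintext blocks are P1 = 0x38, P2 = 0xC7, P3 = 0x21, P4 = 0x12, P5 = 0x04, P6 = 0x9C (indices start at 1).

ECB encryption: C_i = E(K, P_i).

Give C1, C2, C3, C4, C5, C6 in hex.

C1: E(K, 0x38) = 0x17.
C2: E(K, 0xC7) = 0xE8.
C3: E(K, 0x21) = 0x0E.
C4: E(K, 0x12) = 0x3D.
C5: E(K, 0x04) = 0x2B.
C6: E(K, 0x9C) = 0xB3.

C1 = 0x17, C2 = 0xE8, C3 = 0x0E, C4 = 0x3D, C5 = 0x2B, C6 = 0xB3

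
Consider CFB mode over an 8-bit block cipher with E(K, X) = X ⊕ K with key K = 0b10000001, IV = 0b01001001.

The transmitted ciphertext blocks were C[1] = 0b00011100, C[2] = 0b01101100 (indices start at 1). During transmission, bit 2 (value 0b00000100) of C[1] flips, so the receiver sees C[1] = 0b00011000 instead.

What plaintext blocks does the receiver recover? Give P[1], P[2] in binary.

CFB decryption: P_i = C_i ⊕ E(K, C_{i−1}), with C_{0} = IV.
Only C[1] changed, to 0b00011000. In CFB, a change in C_i flips the same bit in P_i and garbles P_{i+1}. Decrypting the received ciphertext:
P[1]: E(K, 0b01001001) = 0b11001000; 0b00011000 ⊕ 0b11001000 = 0b11010000.
P[2]: E(K, 0b00011000) = 0b10011001; 0b01101100 ⊕ 0b10011001 = 0b11110101.
Blocks that differ from the original plaintext: P[1], P[2].

P[1] = 0b11010000, P[2] = 0b11110101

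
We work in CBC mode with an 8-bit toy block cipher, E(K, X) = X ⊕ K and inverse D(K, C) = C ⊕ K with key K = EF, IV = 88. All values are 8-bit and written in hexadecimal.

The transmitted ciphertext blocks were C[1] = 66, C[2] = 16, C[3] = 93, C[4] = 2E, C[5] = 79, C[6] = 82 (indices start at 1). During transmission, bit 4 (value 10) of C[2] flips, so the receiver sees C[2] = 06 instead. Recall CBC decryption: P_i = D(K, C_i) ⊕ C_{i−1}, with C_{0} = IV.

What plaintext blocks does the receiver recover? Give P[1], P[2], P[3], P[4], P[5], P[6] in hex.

Only C[2] changed, to 06. In CBC, a change in C_i garbles P_i and flips the same bit in P_{i+1}. Decrypting the received ciphertext:
P[1]: D(K, 66) = 89; 89 ⊕ 88 = 01.
P[2]: D(K, 06) = E9; E9 ⊕ 66 = 8F.
P[3]: D(K, 93) = 7C; 7C ⊕ 06 = 7A.
P[4]: D(K, 2E) = C1; C1 ⊕ 93 = 52.
P[5]: D(K, 79) = 96; 96 ⊕ 2E = B8.
P[6]: D(K, 82) = 6D; 6D ⊕ 79 = 14.
Blocks that differ from the original plaintext: P[2], P[3].

P[1] = 01, P[2] = 8F, P[3] = 7A, P[4] = 52, P[5] = B8, P[6] = 14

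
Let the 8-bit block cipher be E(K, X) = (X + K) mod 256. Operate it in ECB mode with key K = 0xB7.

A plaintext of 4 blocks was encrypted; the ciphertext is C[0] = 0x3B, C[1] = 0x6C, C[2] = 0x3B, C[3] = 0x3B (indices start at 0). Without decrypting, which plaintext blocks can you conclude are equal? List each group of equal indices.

ECB encrypts each block independently with the same key, so equal ciphertext blocks imply equal plaintext blocks.
C[0] = C[2] = C[3] = 0x3B, so P[0] = P[2] = P[3].

P[0] = P[2] = P[3]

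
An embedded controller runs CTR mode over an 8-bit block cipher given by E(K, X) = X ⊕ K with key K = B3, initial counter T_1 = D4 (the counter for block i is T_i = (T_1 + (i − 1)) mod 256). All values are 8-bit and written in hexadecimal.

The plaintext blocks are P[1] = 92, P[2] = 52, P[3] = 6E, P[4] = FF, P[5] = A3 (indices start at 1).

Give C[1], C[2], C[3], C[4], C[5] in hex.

C[1] = F5, C[2] = 34, C[3] = 0B, C[4] = 9B, C[5] = C8

CTR encryption: S_i = E(K, T_i) where T_i is the counter for block i; C_i = P_i ⊕ S_i.
C[1]: T = D4, S = E(K, T) = 67; 92 ⊕ 67 = F5.
C[2]: T = D5, S = E(K, T) = 66; 52 ⊕ 66 = 34.
C[3]: T = D6, S = E(K, T) = 65; 6E ⊕ 65 = 0B.
C[4]: T = D7, S = E(K, T) = 64; FF ⊕ 64 = 9B.
C[5]: T = D8, S = E(K, T) = 6B; A3 ⊕ 6B = C8.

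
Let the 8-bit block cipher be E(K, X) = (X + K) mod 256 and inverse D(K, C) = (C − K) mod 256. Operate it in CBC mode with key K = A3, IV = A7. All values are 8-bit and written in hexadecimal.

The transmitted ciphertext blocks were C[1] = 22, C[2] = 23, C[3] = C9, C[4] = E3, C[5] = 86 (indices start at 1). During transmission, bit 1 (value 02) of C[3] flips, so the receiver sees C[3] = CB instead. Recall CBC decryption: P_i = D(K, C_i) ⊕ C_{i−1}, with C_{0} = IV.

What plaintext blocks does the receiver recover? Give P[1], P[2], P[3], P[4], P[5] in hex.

Only C[3] changed, to CB. In CBC, a change in C_i garbles P_i and flips the same bit in P_{i+1}. Decrypting the received ciphertext:
P[1]: D(K, 22) = 7F; 7F ⊕ A7 = D8.
P[2]: D(K, 23) = 80; 80 ⊕ 22 = A2.
P[3]: D(K, CB) = 28; 28 ⊕ 23 = 0B.
P[4]: D(K, E3) = 40; 40 ⊕ CB = 8B.
P[5]: D(K, 86) = E3; E3 ⊕ E3 = 00.
Blocks that differ from the original plaintext: P[3], P[4].

P[1] = D8, P[2] = A2, P[3] = 0B, P[4] = 8B, P[5] = 00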